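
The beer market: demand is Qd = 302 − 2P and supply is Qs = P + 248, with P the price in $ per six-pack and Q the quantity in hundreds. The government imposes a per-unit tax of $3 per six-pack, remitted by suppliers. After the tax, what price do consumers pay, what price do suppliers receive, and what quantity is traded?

Before the tax: set 302 − 2P = P + 248 → P* = $18, Q* = 266.
With the tax collected from suppliers, supply shifts: Qs = (P − 3) + 248.
Solving gives Q = 264 with consumers paying $19 and suppliers receiving $16 (the $3 wedge).

Consumers pay $19; suppliers receive $16; quantity = 264.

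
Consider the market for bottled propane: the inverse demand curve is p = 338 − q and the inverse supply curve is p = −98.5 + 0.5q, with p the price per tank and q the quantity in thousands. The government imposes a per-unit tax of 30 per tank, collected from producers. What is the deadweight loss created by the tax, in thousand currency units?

Deadweight loss = 300 thousand.

Rewrite in direct form: qd = 338 − p and qs = 2p + 197.
Before the tax: set 338 − p = 2p + 197 → p* = 47, q* = 291.
With the tax collected from producers, supply shifts: qs = 2(p − 30) + 197.
New equilibrium: buyers pay 67, producers receive 37, q = 271. (Wedge: pb − ps = 30.)
Quantity falls by |ΔQ| = |291 − 271| = 20.
DWL = ½ · t · |ΔQ| = ½ · 30 · 20 = 300.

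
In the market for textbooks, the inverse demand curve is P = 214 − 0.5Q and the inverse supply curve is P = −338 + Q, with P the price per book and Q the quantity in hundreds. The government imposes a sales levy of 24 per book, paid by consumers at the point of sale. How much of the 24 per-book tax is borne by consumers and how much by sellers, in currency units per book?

Consumers bear 8 per book; sellers bear 16 per book.

Inverting to Q(P) form: Qd = 428 − 2P; Qs = P + 338.
Without the tax, 428 − 2P = P + 338 gives 3P = 90, so P* = 30 and Q* = 368.
With the tax collected from consumers, demand (in seller-price terms) shifts: Qd = 428 − 2(P + 24).
Solving gives Q = 352 with consumers paying 38 and sellers receiving 14 (the 24 wedge).
Burden on consumers: 8; on sellers: 16. (They sum to 24.)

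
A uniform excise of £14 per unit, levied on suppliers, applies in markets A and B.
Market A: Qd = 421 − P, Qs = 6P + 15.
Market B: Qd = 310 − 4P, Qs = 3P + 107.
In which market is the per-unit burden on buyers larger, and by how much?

Market A: pre-tax P* = £58, Q* = 363; post-tax Q = 351; per-unit burden on buyers = £12.
Market B: pre-tax P* = £29, Q* = 194; post-tax Q = 170; per-unit burden on buyers = £6.
Difference: £12 vs £6 → market A is larger by £6.

Market A, by £6.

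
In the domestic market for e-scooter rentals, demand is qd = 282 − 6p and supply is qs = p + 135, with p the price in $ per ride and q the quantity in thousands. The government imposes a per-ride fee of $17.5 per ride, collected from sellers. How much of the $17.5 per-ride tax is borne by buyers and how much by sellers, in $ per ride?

Buyers bear $2.5 per ride; sellers bear $15 per ride.

Before the tax: set 282 − 6p = p + 135 → p* = $21, q* = 156.
With the tax collected from sellers, supply shifts: qs = (p − 17.5) + 135.
New equilibrium: buyers pay $23.5, sellers receive $6, q = 141. (Wedge: pb − ps = 17.5.)
Burden on buyers: $2.5; on sellers: $15. (They sum to $17.5.)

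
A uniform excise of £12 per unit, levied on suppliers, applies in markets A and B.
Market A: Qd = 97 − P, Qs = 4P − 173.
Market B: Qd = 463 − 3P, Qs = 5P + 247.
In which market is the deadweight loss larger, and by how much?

Market B, by £77.4.

Market A: pre-tax P* = £54, Q* = 43; post-tax Q = 33.4; deadweight loss = £57.6.
Market B: pre-tax P* = £27, Q* = 382; post-tax Q = 359.5; deadweight loss = £135.
Difference: £57.6 vs £135 → market B is larger by £77.4.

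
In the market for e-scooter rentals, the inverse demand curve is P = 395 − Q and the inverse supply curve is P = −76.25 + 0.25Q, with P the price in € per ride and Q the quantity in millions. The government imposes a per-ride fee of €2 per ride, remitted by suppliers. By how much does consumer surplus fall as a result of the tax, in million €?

Rewrite in direct form: Qd = 395 − P and Qs = 4P + 305.
Before the tax: set 395 − P = 4P + 305 → P* = €18, Q* = 377.
With the tax collected from suppliers, supply shifts: Qs = 4(P − 2) + 305.
Solving gives Q = 375.4 with buyers paying €19.6 and suppliers receiving €17.6 (the €2 wedge).
ΔCS is the trapezoid between Q = 375.4 and Q = 377 of height €1.6: ½ · (377 + 375.4) · 1.6 = €601.92.

Consumer surplus falls by €601.92 million.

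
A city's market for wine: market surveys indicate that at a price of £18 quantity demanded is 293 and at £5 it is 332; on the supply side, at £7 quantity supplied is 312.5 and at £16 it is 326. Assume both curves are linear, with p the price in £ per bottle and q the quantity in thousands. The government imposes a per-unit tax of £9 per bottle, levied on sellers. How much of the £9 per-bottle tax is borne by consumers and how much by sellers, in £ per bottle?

Demand slope: (332 − 293)/(5 − 18) = -3, so qd = 347 − 3p.
Supply slope: (326 − 312.5)/(16 − 7) = 1.5, so qs = 1.5p + 302.
Without the tax, 347 − 3p = 1.5p + 302 gives 4.5p = 45, so p* = £10 and q* = 317.
With the tax collected from sellers, supply shifts: qs = 1.5(p − 9) + 302.
New equilibrium: consumers pay £13, sellers receive £4, q = 308. (Wedge: pb − ps = 9.)
Burden on consumers: £3; on sellers: £6. (They sum to £9.)
The less price-elastic side of the market bears the larger share of a per-unit tax.

Consumers bear £3 per bottle; sellers bear £6 per bottle.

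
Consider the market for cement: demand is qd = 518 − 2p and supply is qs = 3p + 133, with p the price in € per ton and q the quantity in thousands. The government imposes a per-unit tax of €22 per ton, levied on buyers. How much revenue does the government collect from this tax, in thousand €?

Tax revenue = €7427.2 thousand.

Without the tax, 518 − 2p = 3p + 133 gives 5p = 385, so p* = €77 and q* = 364.
With the tax collected from buyers, demand (in seller-price terms) shifts: qd = 518 − 2(p + 22).
New equilibrium: buyers pay €90.2, producers receive €68.2, q = 337.6. (Wedge: pb − ps = 22.)
Revenue = t · Q = 22 · 337.6 = €7427.2.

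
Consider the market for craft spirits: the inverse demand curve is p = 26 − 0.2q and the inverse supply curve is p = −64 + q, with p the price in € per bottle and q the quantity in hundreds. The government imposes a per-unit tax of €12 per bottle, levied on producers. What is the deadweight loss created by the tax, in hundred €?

Inverting to q(p) form: qd = 130 − 5p; qs = p + 64.
Before the tax: set 130 − 5p = p + 64 → p* = €11, q* = 75.
With the tax collected from producers, supply shifts: qs = (p − 12) + 64.
New equilibrium: consumers pay €13, producers receive €1, q = 65. (Wedge: pb − ps = 12.)
Quantity falls by |ΔQ| = |75 − 65| = 10.
DWL = ½ · t · |ΔQ| = ½ · 12 · 10 = €60.

Deadweight loss = €60 hundred.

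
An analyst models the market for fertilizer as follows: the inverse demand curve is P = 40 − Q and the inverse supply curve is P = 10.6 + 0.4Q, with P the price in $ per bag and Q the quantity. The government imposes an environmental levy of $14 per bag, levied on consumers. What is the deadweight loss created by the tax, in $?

Inverting to Q(P) form: Qd = 40 − P; Qs = 2.5P − 26.5.
Without the tax, 40 − P = 2.5P − 26.5 gives 3.5P = 66.5, so P* = $19 and Q* = 21.
With the tax collected from consumers, demand (in seller-price terms) shifts: Qd = 40 − (P + 14).
New equilibrium: consumers pay $29, suppliers receive $15, Q = 11. (Wedge: Pb − Ps = 14.)
Quantity falls by |ΔQ| = |21 − 11| = 10.
DWL = ½ · t · |ΔQ| = ½ · 14 · 10 = $70.

Deadweight loss = $70.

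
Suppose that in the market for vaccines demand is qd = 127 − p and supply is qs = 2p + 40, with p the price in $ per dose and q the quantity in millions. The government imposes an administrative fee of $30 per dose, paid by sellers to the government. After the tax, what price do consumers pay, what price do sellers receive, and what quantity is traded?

Consumers pay $49; sellers receive $19; quantity = 78.

Without the tax, 127 − p = 2p + 40 gives 3p = 87, so p* = $29 and q* = 98.
With the tax collected from sellers, supply shifts: qs = 2(p − 30) + 40.
New equilibrium: consumers pay $49, sellers receive $19, q = 78. (Wedge: pb − ps = 30.)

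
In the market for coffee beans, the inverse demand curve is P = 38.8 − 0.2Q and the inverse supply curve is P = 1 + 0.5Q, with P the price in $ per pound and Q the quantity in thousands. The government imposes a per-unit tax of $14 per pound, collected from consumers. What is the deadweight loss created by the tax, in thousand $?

Deadweight loss = $140 thousand.

Inverting to Q(P) form: Qd = 194 − 5P; Qs = 2P − 2.
Before the tax: set 194 − 5P = 2P − 2 → P* = $28, Q* = 54.
With the tax collected from consumers, demand (in seller-price terms) shifts: Qd = 194 − 5(P + 14).
New equilibrium: consumers pay $32, producers receive $18, Q = 34. (Wedge: Pb − Ps = 14.)
Quantity falls by |ΔQ| = |54 − 34| = 20.
DWL = ½ · t · |ΔQ| = ½ · 14 · 20 = $140.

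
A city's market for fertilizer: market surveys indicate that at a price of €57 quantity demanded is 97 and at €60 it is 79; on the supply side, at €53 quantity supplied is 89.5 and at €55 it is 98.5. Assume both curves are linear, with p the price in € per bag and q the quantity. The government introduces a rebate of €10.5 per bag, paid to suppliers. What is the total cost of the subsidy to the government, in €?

Demand slope: (79 − 97)/(60 − 57) = -6, so qd = 439 − 6p.
Supply slope: (98.5 − 89.5)/(55 − 53) = 4.5, so qs = 4.5p − 149.
Without the subsidy, 439 − 6p = 4.5p − 149 gives 10.5p = 588, so p* = €56 and q* = 103.
With a per-unit subsidy paid to suppliers, each receives p + 10.5 per unit sold, so supply becomes qs = 4.5(p + 10.5) − 149.
New equilibrium: consumers pay €51.5, suppliers receive €62, q = 130. (Wedge: pb − ps = −10.5.)
Outlay = t · Q = 10.5 · 130 = €1365.

Government outlay = €1365.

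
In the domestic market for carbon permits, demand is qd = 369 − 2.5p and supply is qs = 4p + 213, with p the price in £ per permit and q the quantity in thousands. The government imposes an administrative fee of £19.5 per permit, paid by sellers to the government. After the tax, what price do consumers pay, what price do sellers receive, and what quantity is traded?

Consumers pay £36; sellers receive £16.5; quantity = 279.

Before the tax: set 369 − 2.5p = 4p + 213 → p* = £24, q* = 309.
With the tax collected from sellers, supply shifts: qs = 4(p − 19.5) + 213.
New equilibrium: consumers pay £36, sellers receive £16.5, q = 279. (Wedge: pb − ps = 19.5.)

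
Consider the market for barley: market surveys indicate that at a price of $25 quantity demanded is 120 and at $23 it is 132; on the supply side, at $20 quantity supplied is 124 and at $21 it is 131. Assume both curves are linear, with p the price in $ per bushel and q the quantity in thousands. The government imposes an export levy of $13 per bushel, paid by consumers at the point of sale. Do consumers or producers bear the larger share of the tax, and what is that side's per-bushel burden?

Demand slope: (132 − 120)/(23 − 25) = -6, so qd = 270 − 6p.
Supply slope: (131 − 124)/(21 − 20) = 7, so qs = 7p − 16.
Before the tax: set 270 − 6p = 7p − 16 → p* = $22, q* = 138.
With the tax collected from consumers, demand (in seller-price terms) shifts: qd = 270 − 6(p + 13).
Solving gives q = 96 with consumers paying $29 and producers receiving $16 (the $13 wedge).
Per-bushel burden: consumers $7, producers $6.
Consumers take the larger share because demand is less price-elastic here (demand slope 6 vs supply slope 7).
The less price-elastic side of the market bears the larger share of a per-unit tax.

Consumers bear the larger share: $7 per bushel.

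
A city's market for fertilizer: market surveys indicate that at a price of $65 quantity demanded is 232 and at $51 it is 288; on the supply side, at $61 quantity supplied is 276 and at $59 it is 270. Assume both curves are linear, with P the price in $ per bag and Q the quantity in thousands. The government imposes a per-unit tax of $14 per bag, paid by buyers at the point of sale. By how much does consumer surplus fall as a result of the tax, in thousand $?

Consumer surplus falls by $1512 thousand.

Demand slope: (288 − 232)/(51 − 65) = -4, so Qd = 492 − 4P.
Supply slope: (270 − 276)/(59 − 61) = 3, so Qs = 3P + 93.
Before the tax: set 492 − 4P = 3P + 93 → P* = $57, Q* = 264.
With the tax collected from buyers, demand (in seller-price terms) shifts: Qd = 492 − 4(P + 14).
New equilibrium: buyers pay $63, producers receive $49, Q = 240. (Wedge: Pb − Ps = 14.)
ΔCS is the trapezoid between Q = 240 and Q = 264 of height $6: ½ · (264 + 240) · 6 = $1512.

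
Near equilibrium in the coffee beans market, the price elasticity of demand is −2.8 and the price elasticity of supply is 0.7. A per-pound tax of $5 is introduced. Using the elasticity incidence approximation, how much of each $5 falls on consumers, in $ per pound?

Incidence ratio: consumers' share ≈ εs / (εs + |εd|) = 0.7 / (0.7 + 2.8) = 0.2.
So consumers bear ≈ 0.2 × $5 = $1; producers bear $4.

Consumers bear ≈ $1 per pound.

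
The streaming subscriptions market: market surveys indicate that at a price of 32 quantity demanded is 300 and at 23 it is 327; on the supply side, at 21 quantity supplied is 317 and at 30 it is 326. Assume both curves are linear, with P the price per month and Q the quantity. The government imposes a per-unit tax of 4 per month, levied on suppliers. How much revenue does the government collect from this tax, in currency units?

Tax revenue = 1272.

Demand slope: (327 − 300)/(23 − 32) = -3, so Qd = 396 − 3P.
Supply slope: (326 − 317)/(30 − 21) = 1, so Qs = P + 296.
Before the tax: set 396 − 3P = P + 296 → P* = 25, Q* = 321.
With the tax collected from suppliers, supply shifts: Qs = (P − 4) + 296.
New equilibrium: consumers pay 26, suppliers receive 22, Q = 318. (Wedge: Pb − Ps = 4.)
Revenue = t · Q = 4 · 318 = 1272.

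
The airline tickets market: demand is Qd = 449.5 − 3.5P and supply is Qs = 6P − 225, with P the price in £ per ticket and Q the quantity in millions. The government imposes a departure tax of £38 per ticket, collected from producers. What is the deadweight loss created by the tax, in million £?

Without the tax, 449.5 − 3.5P = 6P − 225 gives 9.5P = 674.5, so P* = £71 and Q* = 201.
With the tax collected from producers, supply shifts: Qs = 6(P − 38) − 225.
New equilibrium: consumers pay £95, producers receive £57, Q = 117. (Wedge: Pb − Ps = 38.)
Quantity falls by |ΔQ| = |201 − 117| = 84.
DWL = ½ · t · |ΔQ| = ½ · 38 · 84 = £1596.

Deadweight loss = £1596 million.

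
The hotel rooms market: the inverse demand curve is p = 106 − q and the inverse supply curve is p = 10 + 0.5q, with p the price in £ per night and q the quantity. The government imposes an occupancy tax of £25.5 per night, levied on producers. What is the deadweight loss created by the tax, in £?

Deadweight loss = £216.75.

Rewrite in direct form: qd = 106 − p and qs = 2p − 20.
Without the tax, 106 − p = 2p − 20 gives 3p = 126, so p* = £42 and q* = 64.
With the tax collected from producers, supply shifts: qs = 2(p − 25.5) − 20.
New equilibrium: consumers pay £59, producers receive £33.5, q = 47. (Wedge: pb − ps = 25.5.)
Quantity falls by |ΔQ| = |64 − 47| = 17.
DWL = ½ · t · |ΔQ| = ½ · 25.5 · 17 = £216.75.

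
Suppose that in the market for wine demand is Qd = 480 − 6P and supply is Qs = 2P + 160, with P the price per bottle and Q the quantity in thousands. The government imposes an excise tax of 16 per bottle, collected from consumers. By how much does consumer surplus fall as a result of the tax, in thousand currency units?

Consumer surplus falls by 912 thousand.

Without the tax, 480 − 6P = 2P + 160 gives 8P = 320, so P* = 40 and Q* = 240.
With the tax collected from consumers, demand (in seller-price terms) shifts: Qd = 480 − 6(P + 16).
Solving gives Q = 216 with consumers paying 44 and suppliers receiving 28 (the 16 wedge).
ΔCS is the trapezoid between Q = 216 and Q = 240 of height 4: ½ · (240 + 216) · 4 = 912.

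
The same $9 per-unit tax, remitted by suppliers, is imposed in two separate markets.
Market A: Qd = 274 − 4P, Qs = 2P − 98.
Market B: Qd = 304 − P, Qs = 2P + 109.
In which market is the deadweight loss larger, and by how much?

Market A: pre-tax P* = $62, Q* = 26; post-tax Q = 14; deadweight loss = $54.
Market B: pre-tax P* = $65, Q* = 239; post-tax Q = 233; deadweight loss = $27.
Difference: $54 vs $27 → market A is larger by $27.

Market A, by $27.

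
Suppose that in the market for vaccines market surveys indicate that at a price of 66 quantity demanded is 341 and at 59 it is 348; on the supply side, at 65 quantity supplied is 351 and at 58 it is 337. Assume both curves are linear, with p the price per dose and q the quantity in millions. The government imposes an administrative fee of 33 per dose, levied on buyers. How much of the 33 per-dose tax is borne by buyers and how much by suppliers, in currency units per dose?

Demand slope: (348 − 341)/(59 − 66) = -1, so qd = 407 − p.
Supply slope: (337 − 351)/(58 − 65) = 2, so qs = 2p + 221.
Before the tax: set 407 − p = 2p + 221 → p* = 62, q* = 345.
With the tax collected from buyers, demand (in seller-price terms) shifts: qd = 407 − (p + 33).
Solving gives q = 323 with buyers paying 84 and suppliers receiving 51 (the 33 wedge).
Burden on buyers: 22; on suppliers: 11. (They sum to 33.)
The less price-elastic side of the market bears the larger share of a per-unit tax.

Buyers bear 22 per dose; suppliers bear 11 per dose.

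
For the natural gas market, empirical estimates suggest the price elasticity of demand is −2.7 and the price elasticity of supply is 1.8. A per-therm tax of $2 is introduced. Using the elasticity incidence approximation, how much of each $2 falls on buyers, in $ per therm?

Buyers bear ≈ $0.8 per therm.

Incidence ratio: buyers' share ≈ εs / (εs + |εd|) = 1.8 / (1.8 + 2.7) = 0.4.
So buyers bear ≈ 0.4 × $2 = $0.8; suppliers bear $1.2.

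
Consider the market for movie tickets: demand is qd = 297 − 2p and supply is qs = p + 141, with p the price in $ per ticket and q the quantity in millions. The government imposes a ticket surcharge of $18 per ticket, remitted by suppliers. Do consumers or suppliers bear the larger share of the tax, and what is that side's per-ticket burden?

Suppliers bear the larger share: $12 per ticket.

Before the tax: set 297 − 2p = p + 141 → p* = $52, q* = 193.
With the tax collected from suppliers, supply shifts: qs = (p − 18) + 141.
Solving gives q = 181 with consumers paying $58 and suppliers receiving $40 (the $18 wedge).
Per-ticket burden: consumers $6, suppliers $12.
Suppliers take the larger share because supply is less price-elastic here (demand slope 2 vs supply slope 1).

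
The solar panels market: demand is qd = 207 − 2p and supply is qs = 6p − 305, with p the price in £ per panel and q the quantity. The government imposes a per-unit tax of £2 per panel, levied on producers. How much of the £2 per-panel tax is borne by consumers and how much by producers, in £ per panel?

Consumers bear £1.5 per panel; producers bear £0.5 per panel.

Before the tax: set 207 − 2p = 6p − 305 → p* = £64, q* = 79.
With the tax collected from producers, supply shifts: qs = 6(p − 2) − 305.
New equilibrium: consumers pay £65.5, producers receive £63.5, q = 76. (Wedge: pb − ps = 2.)
Burden on consumers: £1.5; on producers: £0.5. (They sum to £2.)
The less price-elastic side of the market bears the larger share of a per-unit tax.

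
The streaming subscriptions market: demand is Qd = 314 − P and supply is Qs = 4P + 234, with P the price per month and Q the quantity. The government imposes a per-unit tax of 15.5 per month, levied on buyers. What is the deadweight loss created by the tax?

Without the tax, 314 − P = 4P + 234 gives 5P = 80, so P* = 16 and Q* = 298.
With the tax collected from buyers, demand (in seller-price terms) shifts: Qd = 314 − (P + 15.5).
Solving gives Q = 285.6 with buyers paying 28.4 and sellers receiving 12.9 (the 15.5 wedge).
Quantity falls by |ΔQ| = |298 − 285.6| = 12.4.
DWL = ½ · t · |ΔQ| = ½ · 15.5 · 12.4 = 96.1.

Deadweight loss = 96.1.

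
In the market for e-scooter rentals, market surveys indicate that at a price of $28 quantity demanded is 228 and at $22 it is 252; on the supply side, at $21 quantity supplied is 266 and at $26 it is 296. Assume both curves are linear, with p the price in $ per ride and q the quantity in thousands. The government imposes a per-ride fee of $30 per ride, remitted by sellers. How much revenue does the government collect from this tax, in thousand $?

Tax revenue = $5640 thousand.

Demand slope: (252 − 228)/(22 − 28) = -4, so qd = 340 − 4p.
Supply slope: (296 − 266)/(26 − 21) = 6, so qs = 6p + 140.
Before the tax: set 340 − 4p = 6p + 140 → p* = $20, q* = 260.
With the tax collected from sellers, supply shifts: qs = 6(p − 30) + 140.
New equilibrium: buyers pay $38, sellers receive $8, q = 188. (Wedge: pb − ps = 30.)
Revenue = t · Q = 30 · 188 = $5640.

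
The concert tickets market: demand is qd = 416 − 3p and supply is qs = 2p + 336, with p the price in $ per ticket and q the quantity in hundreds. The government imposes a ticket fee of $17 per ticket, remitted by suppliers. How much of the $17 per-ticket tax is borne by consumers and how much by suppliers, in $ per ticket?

Consumers bear $6.8 per ticket; suppliers bear $10.2 per ticket.

Before the tax: set 416 − 3p = 2p + 336 → p* = $16, q* = 368.
With the tax collected from suppliers, supply shifts: qs = 2(p − 17) + 336.
New equilibrium: consumers pay $22.8, suppliers receive $5.8, q = 347.6. (Wedge: pb − ps = 17.)
Burden on consumers: $6.8; on suppliers: $10.2. (They sum to $17.)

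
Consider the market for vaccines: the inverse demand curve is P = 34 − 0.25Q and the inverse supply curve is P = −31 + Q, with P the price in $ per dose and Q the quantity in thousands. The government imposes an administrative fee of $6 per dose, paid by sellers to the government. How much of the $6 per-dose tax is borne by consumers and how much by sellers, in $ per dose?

Consumers bear $1.2 per dose; sellers bear $4.8 per dose.

Inverting to Q(P) form: Qd = 136 − 4P; Qs = P + 31.
Without the tax, 136 − 4P = P + 31 gives 5P = 105, so P* = $21 and Q* = 52.
With the tax collected from sellers, supply shifts: Qs = (P − 6) + 31.
Solving gives Q = 47.2 with consumers paying $22.2 and sellers receiving $16.2 (the $6 wedge).
Burden on consumers: $1.2; on sellers: $4.8. (They sum to $6.)
The less price-elastic side of the market bears the larger share of a per-unit tax.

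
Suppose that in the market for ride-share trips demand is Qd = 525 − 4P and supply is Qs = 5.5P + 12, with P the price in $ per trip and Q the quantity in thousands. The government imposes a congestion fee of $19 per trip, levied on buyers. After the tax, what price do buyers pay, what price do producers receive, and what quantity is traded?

Before the tax: set 525 − 4P = 5.5P + 12 → P* = $54, Q* = 309.
With the tax collected from buyers, demand (in seller-price terms) shifts: Qd = 525 − 4(P + 19).
New equilibrium: buyers pay $65, producers receive $46, Q = 265. (Wedge: Pb − Ps = 19.)
The less price-elastic side of the market bears the larger share of a per-unit tax.

Buyers pay $65; producers receive $46; quantity = 265.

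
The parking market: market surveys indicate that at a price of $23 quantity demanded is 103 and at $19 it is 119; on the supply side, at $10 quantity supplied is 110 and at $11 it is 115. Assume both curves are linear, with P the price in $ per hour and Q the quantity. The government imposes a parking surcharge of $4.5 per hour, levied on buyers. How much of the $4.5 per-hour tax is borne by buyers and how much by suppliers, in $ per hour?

Demand slope: (119 − 103)/(19 − 23) = -4, so Qd = 195 − 4P.
Supply slope: (115 − 110)/(11 − 10) = 5, so Qs = 5P + 60.
Without the tax, 195 − 4P = 5P + 60 gives 9P = 135, so P* = $15 and Q* = 135.
With the tax collected from buyers, demand (in seller-price terms) shifts: Qd = 195 − 4(P + 4.5).
Solving gives Q = 125 with buyers paying $17.5 and suppliers receiving $13 (the $4.5 wedge).
Burden on buyers: $2.5; on suppliers: $2. (They sum to $4.5.)
The less price-elastic side of the market bears the larger share of a per-unit tax.

Buyers bear $2.5 per hour; suppliers bear $2 per hour.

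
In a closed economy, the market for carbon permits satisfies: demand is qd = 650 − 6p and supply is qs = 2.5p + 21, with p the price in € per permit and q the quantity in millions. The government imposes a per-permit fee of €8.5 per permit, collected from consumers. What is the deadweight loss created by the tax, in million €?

Before the tax: set 650 − 6p = 2.5p + 21 → p* = €74, q* = 206.
With the tax collected from consumers, demand (in seller-price terms) shifts: qd = 650 − 6(p + 8.5).
Solving gives q = 191 with consumers paying €76.5 and suppliers receiving €68 (the €8.5 wedge).
Quantity falls by |ΔQ| = |206 − 191| = 15.
DWL = ½ · t · |ΔQ| = ½ · 8.5 · 15 = €63.75.

Deadweight loss = €63.75 million.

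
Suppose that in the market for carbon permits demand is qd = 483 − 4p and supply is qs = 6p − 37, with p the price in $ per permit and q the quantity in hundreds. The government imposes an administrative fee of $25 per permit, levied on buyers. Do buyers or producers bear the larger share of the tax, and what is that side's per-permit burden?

Buyers bear the larger share: $15 per permit.

Before the tax: set 483 − 4p = 6p − 37 → p* = $52, q* = 275.
With the tax collected from buyers, demand (in seller-price terms) shifts: qd = 483 − 4(p + 25).
New equilibrium: buyers pay $67, producers receive $42, q = 215. (Wedge: pb − ps = 25.)
Per-permit burden: buyers $15, producers $10.
Buyers take the larger share because demand is less price-elastic here (demand slope 4 vs supply slope 6).
The less price-elastic side of the market bears the larger share of a per-unit tax.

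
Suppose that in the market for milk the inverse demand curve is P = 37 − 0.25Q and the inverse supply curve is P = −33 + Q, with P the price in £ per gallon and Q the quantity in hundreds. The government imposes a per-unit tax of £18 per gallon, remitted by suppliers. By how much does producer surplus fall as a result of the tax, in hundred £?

Inverting to Q(P) form: Qd = 148 − 4P; Qs = P + 33.
Before the tax: set 148 − 4P = P + 33 → P* = £23, Q* = 56.
With the tax collected from suppliers, supply shifts: Qs = (P − 18) + 33.
Solving gives Q = 41.6 with buyers paying £26.6 and suppliers receiving £8.6 (the £18 wedge).
ΔPS is the trapezoid between Q = 41.6 and Q = 56 of height £14.4: ½ · (56 + 41.6) · 14.4 = £702.72.

Producer surplus falls by £702.72 hundred.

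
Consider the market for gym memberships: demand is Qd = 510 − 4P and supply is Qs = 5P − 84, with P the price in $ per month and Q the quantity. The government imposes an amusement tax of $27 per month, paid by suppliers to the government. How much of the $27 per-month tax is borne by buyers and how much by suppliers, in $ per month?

Before the tax: set 510 − 4P = 5P − 84 → P* = $66, Q* = 246.
With the tax collected from suppliers, supply shifts: Qs = 5(P − 27) − 84.
New equilibrium: buyers pay $81, suppliers receive $54, Q = 186. (Wedge: Pb − Ps = 27.)
Burden on buyers: $15; on suppliers: $12. (They sum to $27.)
The less price-elastic side of the market bears the larger share of a per-unit tax.

Buyers bear $15 per month; suppliers bear $12 per month.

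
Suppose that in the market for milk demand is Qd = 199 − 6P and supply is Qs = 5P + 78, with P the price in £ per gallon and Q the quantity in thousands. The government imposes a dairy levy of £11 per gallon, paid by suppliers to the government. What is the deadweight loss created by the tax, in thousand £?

Deadweight loss = £165 thousand.

Without the tax, 199 − 6P = 5P + 78 gives 11P = 121, so P* = £11 and Q* = 133.
With the tax collected from suppliers, supply shifts: Qs = 5(P − 11) + 78.
Solving gives Q = 103 with consumers paying £16 and suppliers receiving £5 (the £11 wedge).
Quantity falls by |ΔQ| = |133 − 103| = 30.
DWL = ½ · t · |ΔQ| = ½ · 11 · 30 = £165.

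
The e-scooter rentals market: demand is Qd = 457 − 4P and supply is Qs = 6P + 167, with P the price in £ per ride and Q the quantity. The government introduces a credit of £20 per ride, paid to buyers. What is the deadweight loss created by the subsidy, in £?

Deadweight loss = £480.

Without the subsidy, 457 − 4P = 6P + 167 gives 10P = 290, so P* = £29 and Q* = 341.
With a per-unit subsidy paid to buyers, each effectively pays P − 20, so demand becomes Qd = 457 − 4(P − 20).
Solving gives Q = 389 with buyers paying £17 and producers receiving £37 (the £20 wedge).
Quantity rises by |ΔQ| = |341 − 389| = 48.
DWL = ½ · t · |ΔQ| = ½ · 20 · 48 = £480.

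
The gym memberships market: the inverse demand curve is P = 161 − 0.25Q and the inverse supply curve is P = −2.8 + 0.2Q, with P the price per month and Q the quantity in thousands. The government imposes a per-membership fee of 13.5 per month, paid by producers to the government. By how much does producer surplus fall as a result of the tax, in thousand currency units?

Producer surplus falls by 2094 thousand.

Inverting to Q(P) form: Qd = 644 − 4P; Qs = 5P + 14.
Without the tax, 644 − 4P = 5P + 14 gives 9P = 630, so P* = 70 and Q* = 364.
With the tax collected from producers, supply shifts: Qs = 5(P − 13.5) + 14.
Solving gives Q = 334 with consumers paying 77.5 and producers receiving 64 (the 13.5 wedge).
ΔPS is the trapezoid between Q = 334 and Q = 364 of height 6: ½ · (364 + 334) · 6 = 2094.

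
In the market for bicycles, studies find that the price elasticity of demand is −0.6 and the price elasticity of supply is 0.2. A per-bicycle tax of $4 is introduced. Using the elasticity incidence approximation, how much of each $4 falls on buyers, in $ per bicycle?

Incidence ratio: buyers' share ≈ εs / (εs + |εd|) = 0.2 / (0.2 + 0.6) = 0.25.
So buyers bear ≈ 0.25 × $4 = $1; suppliers bear $3.

Buyers bear ≈ $1 per bicycle.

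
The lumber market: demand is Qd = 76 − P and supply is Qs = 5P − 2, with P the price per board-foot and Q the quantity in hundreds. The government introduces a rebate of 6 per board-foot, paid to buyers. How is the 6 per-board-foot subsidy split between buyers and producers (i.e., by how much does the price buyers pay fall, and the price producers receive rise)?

Without the subsidy, 76 − P = 5P − 2 gives 6P = 78, so P* = 13 and Q* = 63.
With a per-unit subsidy paid to buyers, each effectively pays P − 6, so demand becomes Qd = 76 − (P − 6).
Solving gives Q = 68 with buyers paying 8 and producers receiving 14 (the 6 wedge).
Gain to buyers: 5; to producers: 1. (They sum to 6.)

Buyers gain 5 per board-foot; producers gain 1 per board-foot.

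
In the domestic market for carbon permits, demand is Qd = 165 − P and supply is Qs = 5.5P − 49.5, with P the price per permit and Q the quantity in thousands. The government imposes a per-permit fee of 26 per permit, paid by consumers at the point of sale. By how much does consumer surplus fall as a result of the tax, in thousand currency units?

Consumer surplus falls by 2662 thousand.

Without the tax, 165 − P = 5.5P − 49.5 gives 6.5P = 214.5, so P* = 33 and Q* = 132.
With the tax collected from consumers, demand (in seller-price terms) shifts: Qd = 165 − (P + 26).
New equilibrium: consumers pay 55, producers receive 29, Q = 110. (Wedge: Pb − Ps = 26.)
ΔCS is the trapezoid between Q = 110 and Q = 132 of height 22: ½ · (132 + 110) · 22 = 2662.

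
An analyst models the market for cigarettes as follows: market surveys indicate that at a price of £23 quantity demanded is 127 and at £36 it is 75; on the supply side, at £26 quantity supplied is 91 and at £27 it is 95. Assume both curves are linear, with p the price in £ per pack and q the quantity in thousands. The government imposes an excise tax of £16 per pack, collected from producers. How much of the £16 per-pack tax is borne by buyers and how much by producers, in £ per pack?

Buyers bear £8 per pack; producers bear £8 per pack.

Demand slope: (75 − 127)/(36 − 23) = -4, so qd = 219 − 4p.
Supply slope: (95 − 91)/(27 − 26) = 4, so qs = 4p − 13.
Before the tax: set 219 − 4p = 4p − 13 → p* = £29, q* = 103.
With the tax collected from producers, supply shifts: qs = 4(p − 16) − 13.
New equilibrium: buyers pay £37, producers receive £21, q = 71. (Wedge: pb − ps = 16.)
Burden on buyers: £8; on producers: £8. (They sum to £16.)
The less price-elastic side of the market bears the larger share of a per-unit tax.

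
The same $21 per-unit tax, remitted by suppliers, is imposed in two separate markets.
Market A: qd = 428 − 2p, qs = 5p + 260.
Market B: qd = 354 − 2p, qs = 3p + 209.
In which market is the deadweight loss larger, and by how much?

Market A: pre-tax p* = $24, q* = 380; post-tax q = 350; deadweight loss = $315.
Market B: pre-tax p* = $29, q* = 296; post-tax q = 270.8; deadweight loss = $264.6.
Difference: $315 vs $264.6 → market A is larger by $50.4.

Market A, by $50.4.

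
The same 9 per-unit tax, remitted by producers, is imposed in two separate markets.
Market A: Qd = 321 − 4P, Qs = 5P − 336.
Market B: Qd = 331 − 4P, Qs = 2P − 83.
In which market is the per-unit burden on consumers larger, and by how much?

Market A, by 2.

Market A: pre-tax P* = 73, Q* = 29; post-tax Q = 9; per-unit burden on consumers = 5.
Market B: pre-tax P* = 69, Q* = 55; post-tax Q = 43; per-unit burden on consumers = 3.
Difference: 5 vs 3 → market A is larger by 2.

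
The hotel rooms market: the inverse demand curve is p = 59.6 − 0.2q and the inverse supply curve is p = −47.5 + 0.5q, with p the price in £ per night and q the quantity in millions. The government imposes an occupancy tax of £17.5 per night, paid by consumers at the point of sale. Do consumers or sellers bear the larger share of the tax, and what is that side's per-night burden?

Rewrite in direct form: qd = 298 − 5p and qs = 2p + 95.
Before the tax: set 298 − 5p = 2p + 95 → p* = £29, q* = 153.
With the tax collected from consumers, demand (in seller-price terms) shifts: qd = 298 − 5(p + 17.5).
New equilibrium: consumers pay £34, sellers receive £16.5, q = 128. (Wedge: pb − ps = 17.5.)
Per-night burden: consumers £5, sellers £12.5.
Sellers take the larger share because supply is less price-elastic here (demand slope 5 vs supply slope 2).
The less price-elastic side of the market bears the larger share of a per-unit tax.

Sellers bear the larger share: £12.5 per night.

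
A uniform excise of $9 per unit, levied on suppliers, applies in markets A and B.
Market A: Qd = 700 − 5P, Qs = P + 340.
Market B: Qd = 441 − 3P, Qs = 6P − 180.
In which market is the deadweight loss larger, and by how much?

Market A: pre-tax P* = $60, Q* = 400; post-tax Q = 392.5; deadweight loss = $33.75.
Market B: pre-tax P* = $69, Q* = 234; post-tax Q = 216; deadweight loss = $81.
Difference: $33.75 vs $81 → market B is larger by $47.25.

Market B, by $47.25.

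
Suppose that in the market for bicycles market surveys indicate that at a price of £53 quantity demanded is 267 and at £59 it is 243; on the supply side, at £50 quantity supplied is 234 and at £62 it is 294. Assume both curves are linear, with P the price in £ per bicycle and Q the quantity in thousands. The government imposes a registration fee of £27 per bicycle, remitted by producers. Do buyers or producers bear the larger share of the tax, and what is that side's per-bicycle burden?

Demand slope: (243 − 267)/(59 − 53) = -4, so Qd = 479 − 4P.
Supply slope: (294 − 234)/(62 − 50) = 5, so Qs = 5P − 16.
Without the tax, 479 − 4P = 5P − 16 gives 9P = 495, so P* = £55 and Q* = 259.
With the tax collected from producers, supply shifts: Qs = 5(P − 27) − 16.
New equilibrium: buyers pay £70, producers receive £43, Q = 199. (Wedge: Pb − Ps = 27.)
Per-bicycle burden: buyers £15, producers £12.
Buyers take the larger share because demand is less price-elastic here (demand slope 4 vs supply slope 5).

Buyers bear the larger share: £15 per bicycle.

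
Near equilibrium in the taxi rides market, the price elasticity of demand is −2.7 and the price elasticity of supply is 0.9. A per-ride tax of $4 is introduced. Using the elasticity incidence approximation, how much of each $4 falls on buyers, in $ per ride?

Incidence ratio: buyers' share ≈ εs / (εs + |εd|) = 0.9 / (0.9 + 2.7) = 0.25.
So buyers bear ≈ 0.25 × $4 = $1; producers bear $3.

Buyers bear ≈ $1 per ride.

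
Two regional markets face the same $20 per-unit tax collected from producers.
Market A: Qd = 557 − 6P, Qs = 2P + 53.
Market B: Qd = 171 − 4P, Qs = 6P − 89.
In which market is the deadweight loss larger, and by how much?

Market B, by $180.

Market A: pre-tax P* = $63, Q* = 179; post-tax Q = 149; deadweight loss = $300.
Market B: pre-tax P* = $26, Q* = 67; post-tax Q = 19; deadweight loss = $480.
Difference: $300 vs $480 → market B is larger by $180.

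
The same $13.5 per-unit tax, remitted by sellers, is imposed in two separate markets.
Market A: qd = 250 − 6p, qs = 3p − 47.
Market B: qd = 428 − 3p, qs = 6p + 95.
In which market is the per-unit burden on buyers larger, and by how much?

Market B, by $4.5.

Market A: pre-tax p* = $33, q* = 52; post-tax q = 25; per-unit burden on buyers = $4.5.
Market B: pre-tax p* = $37, q* = 317; post-tax q = 290; per-unit burden on buyers = $9.
Difference: $4.5 vs $9 → market B is larger by $4.5.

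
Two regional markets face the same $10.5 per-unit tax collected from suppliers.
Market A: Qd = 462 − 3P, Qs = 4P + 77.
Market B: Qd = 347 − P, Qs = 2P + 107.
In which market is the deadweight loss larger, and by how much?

Market A: pre-tax P* = $55, Q* = 297; post-tax Q = 279; deadweight loss = $94.5.
Market B: pre-tax P* = $80, Q* = 267; post-tax Q = 260; deadweight loss = $36.75.
Difference: $94.5 vs $36.75 → market A is larger by $57.75.

Market A, by $57.75.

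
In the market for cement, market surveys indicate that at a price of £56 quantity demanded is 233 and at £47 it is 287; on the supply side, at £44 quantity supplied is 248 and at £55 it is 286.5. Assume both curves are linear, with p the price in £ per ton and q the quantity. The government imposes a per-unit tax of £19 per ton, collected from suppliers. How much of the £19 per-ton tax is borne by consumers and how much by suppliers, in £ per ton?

Demand slope: (287 − 233)/(47 − 56) = -6, so qd = 569 − 6p.
Supply slope: (286.5 − 248)/(55 − 44) = 3.5, so qs = 3.5p + 94.
Without the tax, 569 − 6p = 3.5p + 94 gives 9.5p = 475, so p* = £50 and q* = 269.
With the tax collected from suppliers, supply shifts: qs = 3.5(p − 19) + 94.
New equilibrium: consumers pay £57, suppliers receive £38, q = 227. (Wedge: pb − ps = 19.)
Burden on consumers: £7; on suppliers: £12. (They sum to £19.)
The less price-elastic side of the market bears the larger share of a per-unit tax.

Consumers bear £7 per ton; suppliers bear £12 per ton.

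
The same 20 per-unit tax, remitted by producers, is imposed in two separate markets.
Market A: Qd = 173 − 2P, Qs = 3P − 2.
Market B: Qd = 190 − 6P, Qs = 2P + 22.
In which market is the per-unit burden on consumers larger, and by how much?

Market A: pre-tax P* = 35, Q* = 103; post-tax Q = 79; per-unit burden on consumers = 12.
Market B: pre-tax P* = 21, Q* = 64; post-tax Q = 34; per-unit burden on consumers = 5.
Difference: 12 vs 5 → market A is larger by 7.

Market A, by 7.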